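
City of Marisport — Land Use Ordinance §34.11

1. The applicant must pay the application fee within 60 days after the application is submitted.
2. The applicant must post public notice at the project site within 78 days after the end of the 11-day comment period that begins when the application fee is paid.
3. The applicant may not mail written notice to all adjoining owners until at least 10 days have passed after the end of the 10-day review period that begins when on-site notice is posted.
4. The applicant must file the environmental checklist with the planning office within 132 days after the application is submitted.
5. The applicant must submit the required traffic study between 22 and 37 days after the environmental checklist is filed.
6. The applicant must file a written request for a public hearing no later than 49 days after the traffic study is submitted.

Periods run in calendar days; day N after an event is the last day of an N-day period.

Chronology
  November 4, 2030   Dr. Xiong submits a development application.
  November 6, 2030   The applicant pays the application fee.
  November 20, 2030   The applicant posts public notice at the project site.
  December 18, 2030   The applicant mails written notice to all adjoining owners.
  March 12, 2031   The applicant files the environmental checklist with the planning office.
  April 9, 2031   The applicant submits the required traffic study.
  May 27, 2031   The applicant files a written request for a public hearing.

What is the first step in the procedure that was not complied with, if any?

None — every step was satisfied

Step 1: 60 days after November 4, 2030 (when the application is submitted) is January 3, 2031; November 6, 2030 is within that limit.
Step 2: 78 days after November 17, 2030 (end of the 11-day comment period, which began when the application fee is paid on November 6, 2030) is February 3, 2031; done November 20, 2030 — timely.
Step 3: the earliest permitted date is 10 days after November 30, 2030 (end of the 10-day review period, which began when on-site notice is posted on November 20, 2030), i.e. December 10, 2030; December 18, 2030 is on or after that date.
Step 4: 132 days after November 4, 2030 (when the application is submitted) is March 16, 2031; completed March 12, 2031, before the deadline.
Step 5: the window is 22–37 days after March 12, 2031 (when the environmental checklist is filed), so April 3, 2031 through April 18, 2031; done April 9, 2031, which is between those dates.
Step 6: 49 days after April 9, 2031 (when the traffic study is submitted) is May 28, 2031; May 27, 2031 is within that limit.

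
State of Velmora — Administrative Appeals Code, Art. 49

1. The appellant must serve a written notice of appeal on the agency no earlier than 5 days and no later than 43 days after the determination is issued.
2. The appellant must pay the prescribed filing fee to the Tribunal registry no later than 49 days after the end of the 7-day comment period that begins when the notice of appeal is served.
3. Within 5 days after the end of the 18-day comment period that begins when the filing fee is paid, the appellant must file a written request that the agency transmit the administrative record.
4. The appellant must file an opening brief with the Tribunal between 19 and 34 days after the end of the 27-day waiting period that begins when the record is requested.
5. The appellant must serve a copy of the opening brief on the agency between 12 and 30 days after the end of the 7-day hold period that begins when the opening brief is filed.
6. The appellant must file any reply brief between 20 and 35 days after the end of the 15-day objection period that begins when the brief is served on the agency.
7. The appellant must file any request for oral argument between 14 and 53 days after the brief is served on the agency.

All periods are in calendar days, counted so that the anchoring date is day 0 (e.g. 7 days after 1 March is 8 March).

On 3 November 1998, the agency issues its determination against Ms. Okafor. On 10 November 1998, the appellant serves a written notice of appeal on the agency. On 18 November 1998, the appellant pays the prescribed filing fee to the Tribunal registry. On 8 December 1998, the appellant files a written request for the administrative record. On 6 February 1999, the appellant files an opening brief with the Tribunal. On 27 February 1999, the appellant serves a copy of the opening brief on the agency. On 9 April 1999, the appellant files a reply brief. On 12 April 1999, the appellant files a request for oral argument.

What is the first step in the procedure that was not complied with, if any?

None — every step was satisfied

(1) the permitted window runs from 3 November 1998 + 5 = 8 November 1998 to 3 November 1998 + 43 = 16 December 1998; done 10 November 1998, which is between those dates.
(2) due by 17 November 1998 + 49 days = 5 January 1999; 18 November 1998 is within that limit.
(3) due by 6 December 1998 + 5 days = 11 December 1998; completed 8 December 1998, before the deadline.
(4) the permitted window runs from 4 January 1999 + 19 = 23 January 1999 to 4 January 1999 + 34 = 7 February 1999; done 6 February 1999 — within the window.
(5) the permitted window runs from 13 February 1999 + 12 = 25 February 1999 to 13 February 1999 + 30 = 15 March 1999; 27 February 1999 falls inside that range.
(6) the permitted window runs from 14 March 1999 + 20 = 3 April 1999 to 14 March 1999 + 35 = 18 April 1999; done 9 April 1999, which is between those dates.
(7) the permitted window runs from 27 February 1999 + 14 = 13 March 1999 to 27 February 1999 + 53 = 21 April 1999; 12 April 1999 falls inside that range.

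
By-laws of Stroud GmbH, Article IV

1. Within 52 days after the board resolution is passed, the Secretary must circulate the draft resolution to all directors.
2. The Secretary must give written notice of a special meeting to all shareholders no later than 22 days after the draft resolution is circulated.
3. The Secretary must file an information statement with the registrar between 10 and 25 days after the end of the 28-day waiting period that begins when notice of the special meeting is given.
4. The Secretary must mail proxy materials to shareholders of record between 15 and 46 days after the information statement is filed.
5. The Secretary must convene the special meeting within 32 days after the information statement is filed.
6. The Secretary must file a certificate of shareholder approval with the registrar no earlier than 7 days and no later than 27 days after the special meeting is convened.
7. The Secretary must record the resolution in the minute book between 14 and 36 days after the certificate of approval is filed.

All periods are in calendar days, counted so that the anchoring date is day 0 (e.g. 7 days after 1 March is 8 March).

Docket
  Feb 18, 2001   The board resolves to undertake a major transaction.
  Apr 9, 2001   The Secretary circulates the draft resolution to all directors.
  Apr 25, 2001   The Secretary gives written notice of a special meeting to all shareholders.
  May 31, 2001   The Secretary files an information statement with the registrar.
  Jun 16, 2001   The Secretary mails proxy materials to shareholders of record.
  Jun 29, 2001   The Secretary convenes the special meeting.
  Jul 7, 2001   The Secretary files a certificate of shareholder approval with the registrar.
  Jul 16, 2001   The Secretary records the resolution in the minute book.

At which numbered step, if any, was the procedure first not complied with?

Step 1 — counting 52 days from Feb 18, 2001 (when the board resolution is passed) gives a deadline of Apr 11, 2001; completed Apr 9, 2001, before the deadline.
Step 2 — counting 22 days from Apr 9, 2001 (when the draft resolution is circulated) gives a deadline of May 1, 2001; done Apr 25, 2001 — timely.
Step 3 — 10 and 25 days from May 23, 2001 (end of the 28-day waiting period, which began when notice of the special meeting is given on Apr 25, 2001) are Jun 2, 2001 and Jun 17, 2001 respectively; done May 31, 2001 — 2 days before the window opened.

Step 3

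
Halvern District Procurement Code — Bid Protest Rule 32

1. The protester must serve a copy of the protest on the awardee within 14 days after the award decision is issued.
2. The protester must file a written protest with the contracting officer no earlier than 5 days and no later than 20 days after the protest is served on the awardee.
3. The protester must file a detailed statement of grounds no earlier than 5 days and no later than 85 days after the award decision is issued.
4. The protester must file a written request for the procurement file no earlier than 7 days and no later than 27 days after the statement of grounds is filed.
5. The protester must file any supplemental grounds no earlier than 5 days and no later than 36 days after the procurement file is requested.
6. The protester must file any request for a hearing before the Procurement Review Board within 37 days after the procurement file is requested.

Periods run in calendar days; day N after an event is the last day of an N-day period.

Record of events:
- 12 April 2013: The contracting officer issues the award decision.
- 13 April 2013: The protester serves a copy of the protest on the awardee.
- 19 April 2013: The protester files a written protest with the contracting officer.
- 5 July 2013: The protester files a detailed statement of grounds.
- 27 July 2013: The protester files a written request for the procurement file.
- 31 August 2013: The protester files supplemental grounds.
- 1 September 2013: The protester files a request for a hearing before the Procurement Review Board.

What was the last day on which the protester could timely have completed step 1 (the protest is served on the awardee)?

26 April 2013

Step 1 runs from 12 April 2013, when the award decision is issued. 14 days after 12 April 2013 is 26 April 2013.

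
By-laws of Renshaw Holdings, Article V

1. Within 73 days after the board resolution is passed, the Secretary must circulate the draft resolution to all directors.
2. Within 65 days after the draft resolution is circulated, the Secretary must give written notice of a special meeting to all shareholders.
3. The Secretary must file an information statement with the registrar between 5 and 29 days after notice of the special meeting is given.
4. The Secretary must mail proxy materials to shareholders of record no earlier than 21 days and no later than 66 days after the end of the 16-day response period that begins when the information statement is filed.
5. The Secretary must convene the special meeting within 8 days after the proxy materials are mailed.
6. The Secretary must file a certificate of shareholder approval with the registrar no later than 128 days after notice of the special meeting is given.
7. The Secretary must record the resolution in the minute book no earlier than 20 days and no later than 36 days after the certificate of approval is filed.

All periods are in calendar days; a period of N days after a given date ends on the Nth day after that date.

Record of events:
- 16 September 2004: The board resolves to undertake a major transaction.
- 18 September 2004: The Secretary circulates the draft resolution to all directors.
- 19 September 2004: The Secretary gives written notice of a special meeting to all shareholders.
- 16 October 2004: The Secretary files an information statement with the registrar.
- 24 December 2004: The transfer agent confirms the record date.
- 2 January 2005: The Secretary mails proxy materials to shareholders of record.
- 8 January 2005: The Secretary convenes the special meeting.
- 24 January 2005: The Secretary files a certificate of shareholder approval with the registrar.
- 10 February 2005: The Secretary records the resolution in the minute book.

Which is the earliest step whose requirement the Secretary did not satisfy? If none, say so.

Step 7

Step 1: 73 days after 16 September 2004 (when the board resolution is passed) is 28 November 2004; 18 September 2004 is within that limit.
Step 2: 65 days after 18 September 2004 (when the draft resolution is circulated) is 22 November 2004; 19 September 2004 is within that limit.
Step 3: the window is 5–29 days after 19 September 2004 (when notice of the special meeting is given), so 24 September 2004 through 18 October 2004; done 16 October 2004 — within the window.
Step 4: the window is 21–66 days after 1 November 2004 (end of the 16-day response period, which began when the information statement is filed on 16 October 2004), so 22 November 2004 through 6 January 2005; done 2 January 2005 — within the window.
Step 5: 8 days after 2 January 2005 (when the proxy materials are mailed) is 10 January 2005; 8 January 2005 is within that limit.
Step 6: 128 days after 19 September 2004 (when notice of the special meeting is given) is 25 January 2005; 24 January 2005 is within that limit.
Step 7: the window is 20–36 days after 24 January 2005 (when the certificate of approval is filed), so 13 February 2005 through 1 March 2005; done 10 February 2005 — 3 days before the window opened.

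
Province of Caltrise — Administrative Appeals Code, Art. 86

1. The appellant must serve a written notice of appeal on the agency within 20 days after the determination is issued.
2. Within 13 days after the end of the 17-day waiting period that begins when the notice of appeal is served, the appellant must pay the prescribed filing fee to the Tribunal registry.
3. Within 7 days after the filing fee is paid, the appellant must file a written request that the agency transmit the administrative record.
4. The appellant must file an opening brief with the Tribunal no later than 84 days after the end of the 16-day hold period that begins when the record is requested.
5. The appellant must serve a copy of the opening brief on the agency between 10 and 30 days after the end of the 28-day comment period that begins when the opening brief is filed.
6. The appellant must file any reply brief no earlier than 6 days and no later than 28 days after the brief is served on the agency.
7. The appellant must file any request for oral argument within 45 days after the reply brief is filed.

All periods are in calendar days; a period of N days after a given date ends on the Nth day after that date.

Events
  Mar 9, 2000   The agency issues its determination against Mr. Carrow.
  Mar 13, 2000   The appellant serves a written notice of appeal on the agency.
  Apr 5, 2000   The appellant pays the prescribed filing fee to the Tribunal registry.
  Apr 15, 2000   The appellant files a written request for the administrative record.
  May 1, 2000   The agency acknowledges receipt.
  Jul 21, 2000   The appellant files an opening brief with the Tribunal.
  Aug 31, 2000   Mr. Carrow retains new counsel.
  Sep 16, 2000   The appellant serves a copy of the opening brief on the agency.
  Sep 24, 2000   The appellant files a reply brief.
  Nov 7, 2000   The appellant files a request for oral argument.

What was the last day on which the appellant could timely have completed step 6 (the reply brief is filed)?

Step 6 runs from Sep 16, 2000, when the brief is served on the agency. The window is 6–28 days after Sep 16, 2000; it closes on Oct 14, 2000.

Oct 14, 2000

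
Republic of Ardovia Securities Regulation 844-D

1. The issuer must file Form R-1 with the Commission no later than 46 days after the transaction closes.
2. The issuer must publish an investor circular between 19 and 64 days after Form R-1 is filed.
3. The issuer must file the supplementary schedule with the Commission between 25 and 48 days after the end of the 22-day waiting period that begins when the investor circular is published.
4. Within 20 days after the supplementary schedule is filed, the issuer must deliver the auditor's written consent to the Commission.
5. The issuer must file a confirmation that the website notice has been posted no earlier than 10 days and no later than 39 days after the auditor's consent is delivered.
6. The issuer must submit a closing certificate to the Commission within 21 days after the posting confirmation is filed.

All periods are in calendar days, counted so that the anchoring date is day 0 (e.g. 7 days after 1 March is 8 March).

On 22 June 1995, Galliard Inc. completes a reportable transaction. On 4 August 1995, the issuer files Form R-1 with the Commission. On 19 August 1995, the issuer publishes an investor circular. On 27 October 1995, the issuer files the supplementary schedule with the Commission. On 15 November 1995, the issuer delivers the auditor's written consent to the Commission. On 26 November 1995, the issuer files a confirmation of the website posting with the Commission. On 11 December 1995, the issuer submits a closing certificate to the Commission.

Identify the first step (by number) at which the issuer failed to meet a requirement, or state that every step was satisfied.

Step 2

(1) due by 22 June 1995 + 46 days = 7 August 1995; 4 August 1995 is within that limit.
(2) the permitted window runs from 4 August 1995 + 19 = 23 August 1995 to 4 August 1995 + 64 = 7 October 1995; 19 August 1995 is 4 days too early.
That is the first point of non-compliance.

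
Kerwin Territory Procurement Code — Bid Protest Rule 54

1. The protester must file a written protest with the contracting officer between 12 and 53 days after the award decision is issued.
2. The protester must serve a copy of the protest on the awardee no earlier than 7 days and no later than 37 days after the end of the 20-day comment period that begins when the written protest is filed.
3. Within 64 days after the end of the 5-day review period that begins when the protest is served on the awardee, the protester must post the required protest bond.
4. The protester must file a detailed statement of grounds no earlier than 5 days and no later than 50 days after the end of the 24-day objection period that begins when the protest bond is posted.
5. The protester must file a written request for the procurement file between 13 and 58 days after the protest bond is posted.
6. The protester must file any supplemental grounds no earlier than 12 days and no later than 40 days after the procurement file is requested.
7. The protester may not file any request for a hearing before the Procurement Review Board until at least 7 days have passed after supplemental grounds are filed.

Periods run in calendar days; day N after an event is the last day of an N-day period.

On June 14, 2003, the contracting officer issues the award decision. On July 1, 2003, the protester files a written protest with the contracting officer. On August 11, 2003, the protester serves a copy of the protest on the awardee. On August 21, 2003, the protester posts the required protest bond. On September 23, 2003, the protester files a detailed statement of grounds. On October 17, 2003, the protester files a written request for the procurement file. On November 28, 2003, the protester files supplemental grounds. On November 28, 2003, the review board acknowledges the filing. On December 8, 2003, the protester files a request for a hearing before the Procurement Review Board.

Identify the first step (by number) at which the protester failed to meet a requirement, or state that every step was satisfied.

Step 1 — 12 and 53 days from June 14, 2003 (when the award decision is issued) are June 26, 2003 and August 6, 2003 respectively; July 1, 2003 falls inside that range.
Step 2 — 7 and 37 days from July 21, 2003 (end of the 20-day comment period, which began when the written protest is filed on July 1, 2003) are July 28, 2003 and August 27, 2003 respectively; August 11, 2003 falls inside that range.
Step 3 — counting 64 days from August 16, 2003 (end of the 5-day review period, which began when the protest is served on the awardee on August 11, 2003) gives a deadline of October 19, 2003; completed August 21, 2003, before the deadline.
Step 4 — 5 and 50 days from September 14, 2003 (end of the 24-day objection period, which began when the protest bond is posted on August 21, 2003) are September 19, 2003 and November 3, 2003 respectively; September 23, 2003 falls inside that range.
Step 5 — 13 and 58 days from August 21, 2003 (when the protest bond is posted) are September 3, 2003 and October 18, 2003 respectively; done October 17, 2003, which is between those dates.
Step 6 — 12 and 40 days from October 17, 2003 (when the procurement file is requested) are October 29, 2003 and November 26, 2003 respectively; done November 28, 2003 — 2 days after the window closed.

Step 6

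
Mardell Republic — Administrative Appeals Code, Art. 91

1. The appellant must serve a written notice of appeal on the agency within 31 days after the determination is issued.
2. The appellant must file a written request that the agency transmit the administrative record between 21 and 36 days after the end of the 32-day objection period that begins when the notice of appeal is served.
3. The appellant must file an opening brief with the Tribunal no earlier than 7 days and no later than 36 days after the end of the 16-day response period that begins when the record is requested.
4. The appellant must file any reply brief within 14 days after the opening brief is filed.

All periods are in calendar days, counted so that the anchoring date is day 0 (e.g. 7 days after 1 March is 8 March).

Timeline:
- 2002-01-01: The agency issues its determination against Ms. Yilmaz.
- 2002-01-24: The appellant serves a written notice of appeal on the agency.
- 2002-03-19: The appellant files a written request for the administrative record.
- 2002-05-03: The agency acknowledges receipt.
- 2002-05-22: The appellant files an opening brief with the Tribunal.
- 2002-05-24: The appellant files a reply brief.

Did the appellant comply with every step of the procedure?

No

Step 1 — counting 31 days from 2002-01-01 (when the determination is issued) gives a deadline of 2002-02-01; 2002-01-24 is within that limit.
Step 2 — 21 and 36 days from 2002-02-25 (end of the 32-day objection period, which began when the notice of appeal is served on 2002-01-24) are 2002-03-18 and 2002-04-02 respectively; 2002-03-19 falls inside that range.
Step 3 — 7 and 36 days from 2002-04-04 (end of the 16-day response period, which began when the record is requested on 2002-03-19) are 2002-04-11 and 2002-05-10 respectively; 2002-05-22 is 12 days past the end of the window.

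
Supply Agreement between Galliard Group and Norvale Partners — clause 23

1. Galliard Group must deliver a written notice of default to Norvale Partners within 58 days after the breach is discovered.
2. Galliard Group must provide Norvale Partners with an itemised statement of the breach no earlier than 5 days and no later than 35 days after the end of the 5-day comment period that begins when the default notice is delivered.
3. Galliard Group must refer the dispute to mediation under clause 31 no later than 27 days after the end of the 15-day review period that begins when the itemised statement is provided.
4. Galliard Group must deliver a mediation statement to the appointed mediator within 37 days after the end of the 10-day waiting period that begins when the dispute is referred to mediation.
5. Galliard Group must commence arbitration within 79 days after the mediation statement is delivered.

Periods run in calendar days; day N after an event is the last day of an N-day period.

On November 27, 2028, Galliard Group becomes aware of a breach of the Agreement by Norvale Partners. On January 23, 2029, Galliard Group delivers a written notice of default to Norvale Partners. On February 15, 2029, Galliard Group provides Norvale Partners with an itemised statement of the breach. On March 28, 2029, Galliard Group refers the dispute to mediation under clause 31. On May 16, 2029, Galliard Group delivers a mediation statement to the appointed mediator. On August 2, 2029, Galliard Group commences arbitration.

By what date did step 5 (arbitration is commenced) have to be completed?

Step 5 runs from May 16, 2029, when the mediation statement is delivered. 79 days after May 16, 2029 is August 3, 2029.

August 3, 2029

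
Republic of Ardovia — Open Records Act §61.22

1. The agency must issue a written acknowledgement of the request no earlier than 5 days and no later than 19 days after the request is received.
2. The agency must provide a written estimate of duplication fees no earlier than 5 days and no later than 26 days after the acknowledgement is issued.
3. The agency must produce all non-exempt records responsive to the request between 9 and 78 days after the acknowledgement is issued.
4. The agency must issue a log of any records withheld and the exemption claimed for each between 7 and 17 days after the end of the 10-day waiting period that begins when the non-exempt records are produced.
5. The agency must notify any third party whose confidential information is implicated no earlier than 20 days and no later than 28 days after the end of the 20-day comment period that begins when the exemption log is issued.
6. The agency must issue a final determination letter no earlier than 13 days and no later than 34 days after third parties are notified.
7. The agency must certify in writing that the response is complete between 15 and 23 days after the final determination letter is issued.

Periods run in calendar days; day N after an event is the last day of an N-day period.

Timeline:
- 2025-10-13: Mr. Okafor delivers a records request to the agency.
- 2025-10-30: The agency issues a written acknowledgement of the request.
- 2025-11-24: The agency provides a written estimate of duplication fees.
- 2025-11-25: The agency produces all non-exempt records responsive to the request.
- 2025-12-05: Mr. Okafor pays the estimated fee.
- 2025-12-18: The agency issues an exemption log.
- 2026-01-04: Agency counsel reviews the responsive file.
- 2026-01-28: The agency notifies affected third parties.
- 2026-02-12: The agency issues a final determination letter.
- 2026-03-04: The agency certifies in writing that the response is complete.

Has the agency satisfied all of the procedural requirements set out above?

Yes

Step 1: the window is 5–19 days after 2025-10-13 (when the request is received), so 2025-10-18 through 2025-11-01; 2025-10-30 falls inside that range.
Step 2: the window is 5–26 days after 2025-10-30 (when the acknowledgement is issued), so 2025-11-04 through 2025-11-25; 2025-11-24 falls inside that range.
Step 3: the window is 9–78 days after 2025-10-30 (when the acknowledgement is issued), so 2025-11-08 through 2026-01-16; done 2025-11-25 — within the window.
Step 4: the window is 7–17 days after 2025-12-05 (end of the 10-day waiting period, which began when the non-exempt records are produced on 2025-11-25), so 2025-12-12 through 2025-12-22; 2025-12-18 falls inside that range.
Step 5: the window is 20–28 days after 2026-01-07 (end of the 20-day comment period, which began when the exemption log is issued on 2025-12-18), so 2026-01-27 through 2026-02-04; done 2026-01-28, which is between those dates.
Step 6: the window is 13–34 days after 2026-01-28 (when third parties are notified), so 2026-02-10 through 2026-03-03; 2026-02-12 falls inside that range.
Step 7: the window is 15–23 days after 2026-02-12 (when the final determination letter is issued), so 2026-02-27 through 2026-03-07; 2026-03-04 falls inside that range.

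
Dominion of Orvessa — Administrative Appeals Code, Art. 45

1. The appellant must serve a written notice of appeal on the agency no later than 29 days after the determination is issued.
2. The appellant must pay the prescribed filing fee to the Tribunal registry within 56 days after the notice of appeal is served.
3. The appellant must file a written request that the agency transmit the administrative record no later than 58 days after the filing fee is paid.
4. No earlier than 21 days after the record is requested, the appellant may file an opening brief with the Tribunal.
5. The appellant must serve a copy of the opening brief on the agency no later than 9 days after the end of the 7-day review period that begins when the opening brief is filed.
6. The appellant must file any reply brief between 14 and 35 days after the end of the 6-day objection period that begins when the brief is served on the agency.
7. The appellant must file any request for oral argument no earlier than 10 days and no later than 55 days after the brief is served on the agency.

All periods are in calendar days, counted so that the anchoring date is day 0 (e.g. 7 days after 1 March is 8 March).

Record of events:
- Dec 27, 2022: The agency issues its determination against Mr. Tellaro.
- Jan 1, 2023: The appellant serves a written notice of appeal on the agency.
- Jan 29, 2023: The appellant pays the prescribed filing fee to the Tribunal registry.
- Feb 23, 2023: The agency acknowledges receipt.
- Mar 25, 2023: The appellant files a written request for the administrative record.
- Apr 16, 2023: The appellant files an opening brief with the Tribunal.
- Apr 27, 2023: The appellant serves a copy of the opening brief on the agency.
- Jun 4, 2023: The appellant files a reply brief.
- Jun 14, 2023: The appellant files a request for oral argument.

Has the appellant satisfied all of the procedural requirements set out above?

(1) due by Dec 27, 2022 + 29 days = Jan 25, 2023; Jan 1, 2023 is within that limit.
(2) due by Jan 1, 2023 + 56 days = Feb 26, 2023; completed Jan 29, 2023, before the deadline.
(3) due by Jan 29, 2023 + 58 days = Mar 28, 2023; completed Mar 25, 2023, before the deadline.
(4) permitted from Mar 25, 2023 + 21 days = Apr 15, 2023 onward; done Apr 16, 2023, after the minimum wait.
(5) due by Apr 23, 2023 + 9 days = May 2, 2023; Apr 27, 2023 is within that limit.
(6) the permitted window runs from May 3, 2023 + 14 = May 17, 2023 to May 3, 2023 + 35 = Jun 7, 2023; Jun 4, 2023 falls inside that range.
(7) the permitted window runs from Apr 27, 2023 + 10 = May 7, 2023 to Apr 27, 2023 + 55 = Jun 21, 2023; Jun 14, 2023 falls inside that range.

Yes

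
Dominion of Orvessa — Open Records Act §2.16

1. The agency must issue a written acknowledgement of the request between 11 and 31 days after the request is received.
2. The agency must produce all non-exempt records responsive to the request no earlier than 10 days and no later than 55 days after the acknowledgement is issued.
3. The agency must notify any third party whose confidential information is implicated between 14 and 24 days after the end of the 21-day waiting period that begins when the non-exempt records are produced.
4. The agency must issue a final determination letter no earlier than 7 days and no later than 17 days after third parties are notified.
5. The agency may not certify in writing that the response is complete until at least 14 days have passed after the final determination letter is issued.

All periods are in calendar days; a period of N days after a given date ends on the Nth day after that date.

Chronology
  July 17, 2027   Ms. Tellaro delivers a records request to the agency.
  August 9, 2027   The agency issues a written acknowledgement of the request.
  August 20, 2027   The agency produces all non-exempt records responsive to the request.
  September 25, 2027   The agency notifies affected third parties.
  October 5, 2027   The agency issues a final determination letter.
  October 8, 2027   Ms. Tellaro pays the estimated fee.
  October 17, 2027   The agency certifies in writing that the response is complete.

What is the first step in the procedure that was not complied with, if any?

Step 5

(1) the permitted window runs from July 17, 2027 + 11 = July 28, 2027 to July 17, 2027 + 31 = August 17, 2027; August 9, 2027 falls inside that range.
(2) the permitted window runs from August 9, 2027 + 10 = August 19, 2027 to August 9, 2027 + 55 = October 3, 2027; August 20, 2027 falls inside that range.
(3) the permitted window runs from September 10, 2027 + 14 = September 24, 2027 to September 10, 2027 + 24 = October 4, 2027; done September 25, 2027 — within the window.
(4) the permitted window runs from September 25, 2027 + 7 = October 2, 2027 to September 25, 2027 + 17 = October 12, 2027; October 5, 2027 falls inside that range.
(5) permitted from October 5, 2027 + 14 days = October 19, 2027 onward; done October 17, 2027 — 2 days too early.
The analysis stops there.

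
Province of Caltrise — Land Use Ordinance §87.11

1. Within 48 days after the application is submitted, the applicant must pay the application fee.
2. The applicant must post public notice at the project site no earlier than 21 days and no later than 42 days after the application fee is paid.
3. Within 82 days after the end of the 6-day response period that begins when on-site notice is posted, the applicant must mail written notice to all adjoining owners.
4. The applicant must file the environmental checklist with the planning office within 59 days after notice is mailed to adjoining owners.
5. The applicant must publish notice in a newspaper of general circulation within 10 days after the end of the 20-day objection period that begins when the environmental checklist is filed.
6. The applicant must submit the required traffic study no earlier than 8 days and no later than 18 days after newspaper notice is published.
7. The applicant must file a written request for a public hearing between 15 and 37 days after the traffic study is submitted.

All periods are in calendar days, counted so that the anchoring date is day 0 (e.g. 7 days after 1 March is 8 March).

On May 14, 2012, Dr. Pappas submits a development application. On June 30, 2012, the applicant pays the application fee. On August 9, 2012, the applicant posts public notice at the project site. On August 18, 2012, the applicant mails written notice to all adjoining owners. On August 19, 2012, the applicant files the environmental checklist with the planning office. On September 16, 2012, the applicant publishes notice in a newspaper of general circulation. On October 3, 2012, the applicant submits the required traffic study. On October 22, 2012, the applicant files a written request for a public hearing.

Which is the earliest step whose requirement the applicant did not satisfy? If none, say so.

None — every step was satisfied

Step 1: 48 days after May 14, 2012 (when the application is submitted) is July 1, 2012; completed June 30, 2012, before the deadline.
Step 2: the window is 21–42 days after June 30, 2012 (when the application fee is paid), so July 21, 2012 through August 11, 2012; done August 9, 2012 — within the window.
Step 3: 82 days after August 15, 2012 (end of the 6-day response period, which began when on-site notice is posted on August 9, 2012) is November 5, 2012; completed August 18, 2012, before the deadline.
Step 4: 59 days after August 18, 2012 (when notice is mailed to adjoining owners) is October 16, 2012; done August 19, 2012 — timely.
Step 5: 10 days after September 8, 2012 (end of the 20-day objection period, which began when the environmental checklist is filed on August 19, 2012) is September 18, 2012; done September 16, 2012 — timely.
Step 6: the window is 8–18 days after September 16, 2012 (when newspaper notice is published), so September 24, 2012 through October 4, 2012; October 3, 2012 falls inside that range.
Step 7: the window is 15–37 days after October 3, 2012 (when the traffic study is submitted), so October 18, 2012 through November 9, 2012; done October 22, 2012, which is between those dates.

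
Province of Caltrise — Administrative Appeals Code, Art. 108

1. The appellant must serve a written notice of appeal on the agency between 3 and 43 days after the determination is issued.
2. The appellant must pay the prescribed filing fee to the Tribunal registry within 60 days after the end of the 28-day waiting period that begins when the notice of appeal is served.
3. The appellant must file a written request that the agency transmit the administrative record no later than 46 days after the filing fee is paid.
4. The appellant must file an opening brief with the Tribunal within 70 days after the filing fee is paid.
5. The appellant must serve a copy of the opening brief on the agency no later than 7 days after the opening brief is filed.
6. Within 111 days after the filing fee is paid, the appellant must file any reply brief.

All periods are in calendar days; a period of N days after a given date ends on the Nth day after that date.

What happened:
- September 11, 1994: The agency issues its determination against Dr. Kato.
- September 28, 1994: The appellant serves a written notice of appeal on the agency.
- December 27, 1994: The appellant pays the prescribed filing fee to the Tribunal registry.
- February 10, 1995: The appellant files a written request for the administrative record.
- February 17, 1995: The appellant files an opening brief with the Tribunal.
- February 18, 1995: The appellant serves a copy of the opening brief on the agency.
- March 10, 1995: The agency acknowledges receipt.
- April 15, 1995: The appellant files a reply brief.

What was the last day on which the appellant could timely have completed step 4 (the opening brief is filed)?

March 7, 1995

Step 4 runs from December 27, 1994, when the filing fee is paid. 70 days after December 27, 1994 is March 7, 1995.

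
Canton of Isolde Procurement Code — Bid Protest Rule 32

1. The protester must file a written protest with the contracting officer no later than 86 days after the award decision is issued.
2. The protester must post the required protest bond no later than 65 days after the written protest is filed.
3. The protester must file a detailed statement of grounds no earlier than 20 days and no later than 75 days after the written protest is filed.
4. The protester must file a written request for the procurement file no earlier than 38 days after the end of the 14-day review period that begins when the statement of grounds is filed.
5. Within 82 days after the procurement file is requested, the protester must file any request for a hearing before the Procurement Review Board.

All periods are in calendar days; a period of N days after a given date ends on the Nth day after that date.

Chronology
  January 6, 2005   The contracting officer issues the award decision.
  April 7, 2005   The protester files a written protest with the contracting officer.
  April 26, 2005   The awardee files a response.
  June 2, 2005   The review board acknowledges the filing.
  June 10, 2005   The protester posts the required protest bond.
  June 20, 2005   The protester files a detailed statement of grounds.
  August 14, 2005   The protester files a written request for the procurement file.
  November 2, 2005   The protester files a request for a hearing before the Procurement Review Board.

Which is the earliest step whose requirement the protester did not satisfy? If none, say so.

Step 1: 86 days after January 6, 2005 (when the award decision is issued) is April 2, 2005; not done until April 7, 2005, 5 days after the deadline.
No need to go further; step 1 was not satisfied.

Step 1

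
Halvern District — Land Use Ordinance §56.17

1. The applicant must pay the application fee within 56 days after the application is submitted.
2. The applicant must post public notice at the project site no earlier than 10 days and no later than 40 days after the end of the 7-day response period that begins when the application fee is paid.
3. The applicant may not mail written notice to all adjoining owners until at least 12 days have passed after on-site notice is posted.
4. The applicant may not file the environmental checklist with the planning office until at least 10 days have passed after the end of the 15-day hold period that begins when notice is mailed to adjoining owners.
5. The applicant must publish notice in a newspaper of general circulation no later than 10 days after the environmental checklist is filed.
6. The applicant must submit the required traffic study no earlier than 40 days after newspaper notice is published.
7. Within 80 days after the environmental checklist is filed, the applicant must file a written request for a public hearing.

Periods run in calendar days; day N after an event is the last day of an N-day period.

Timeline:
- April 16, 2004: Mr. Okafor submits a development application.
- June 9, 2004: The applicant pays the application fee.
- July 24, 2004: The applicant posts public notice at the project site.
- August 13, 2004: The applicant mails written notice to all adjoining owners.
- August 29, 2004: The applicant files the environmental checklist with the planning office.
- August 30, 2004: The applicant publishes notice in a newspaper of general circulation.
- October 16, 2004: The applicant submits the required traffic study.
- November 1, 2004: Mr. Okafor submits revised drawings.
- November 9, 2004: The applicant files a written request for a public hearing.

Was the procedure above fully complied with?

Step 1: 56 days after April 16, 2004 (when the application is submitted) is June 11, 2004; done June 9, 2004 — timely.
Step 2: the window is 10–40 days after June 16, 2004 (end of the 7-day response period, which began when the application fee is paid on June 9, 2004), so June 26, 2004 through July 26, 2004; done July 24, 2004, which is between those dates.
Step 3: the earliest permitted date is 12 days after July 24, 2004 (when on-site notice is posted), i.e. August 5, 2004; done August 13, 2004 — permitted.
Step 4: the earliest permitted date is 10 days after August 28, 2004 (end of the 15-day hold period, which began when notice is mailed to adjoining owners on August 13, 2004), i.e. September 7, 2004; done August 29, 2004 — 9 days too early.

No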